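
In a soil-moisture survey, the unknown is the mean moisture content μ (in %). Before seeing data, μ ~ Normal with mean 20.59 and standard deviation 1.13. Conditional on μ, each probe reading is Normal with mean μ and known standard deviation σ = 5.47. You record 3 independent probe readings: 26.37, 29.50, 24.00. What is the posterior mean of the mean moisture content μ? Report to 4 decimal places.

21.2748

For Normal data with known variance σ², a Normal(μ₀, σ₀²) prior on μ is conjugate. Posterior precision = 1/σ₀² + n/σ²; posterior mean is the precision-weighted average of μ₀ and x̄.
Σxᵢ = 26.37 + 29.50 + 24.00 = 79.87, so n·x̄ = 79.87.
σ₀² = 1.13² = 1.2769, σ² = 5.47² = 29.9209; σ² + n·σ₀² = 29.9209 + 3·1.2769 = 33.7516.
Posterior mean = (μ₀/σ₀² + n·x̄/σ²)/(1/σ₀² + n/σ²) = (σ²·μ₀ + σ₀²·n·x̄)/(σ² + n·σ₀²) = (29.9209·20.59 + 1.2769·79.87)/33.7516 = 718.057334/33.7516 = 21.2748.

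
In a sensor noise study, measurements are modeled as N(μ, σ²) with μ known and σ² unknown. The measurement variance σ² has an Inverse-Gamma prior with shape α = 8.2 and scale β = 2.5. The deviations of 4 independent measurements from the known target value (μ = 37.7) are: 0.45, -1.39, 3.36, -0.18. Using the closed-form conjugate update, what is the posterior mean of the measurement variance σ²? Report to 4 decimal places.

1.0031

With known mean μ and an Inverse-Gamma(α, β) prior on σ², the Normal likelihood is conjugate: posterior is Inv-Gamma(α + n/2, β + Σ(xᵢ−μ)²/2).
Σ(xᵢ−μ)² = (0.45)² + (-1.39)² + (3.36)² + (-0.18)² = 13.4566.
Posterior: Inv-Gamma(8.2 + 4/2, 2.5 + 13.4566/2) = Inv-Gamma(10.20, 9.22830).
E[σ²|data] = β/(α−1) = 9.22830/9.20 = 1.0031.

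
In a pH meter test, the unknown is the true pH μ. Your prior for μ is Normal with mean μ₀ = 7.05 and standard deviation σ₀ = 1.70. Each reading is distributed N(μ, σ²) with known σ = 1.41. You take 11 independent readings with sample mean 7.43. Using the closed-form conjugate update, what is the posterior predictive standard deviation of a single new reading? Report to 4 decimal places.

For Normal data with known variance σ², a Normal(μ₀, σ₀²) prior on μ is conjugate. Posterior precision = 1/σ₀² + n/σ²; posterior mean is the precision-weighted average of μ₀ and x̄.
σ₀² = 1.70² = 2.89, σ² = 1.41² = 1.9881; σ² + n·σ₀² = 1.9881 + 11·2.89 = 33.7781.
Posterior precision = 1/σ₀² + n/σ² = 1/2.89 + 11/1.9881 = (σ² + n·σ₀²)/(σ₀²σ²) = 33.7781/(2.89·1.9881); posterior variance σₙ² = σ₀²σ²/(σ² + n·σ₀²) = 2.89·1.9881/33.7781 = 0.170099.
Predictive variance for one new observation = σₙ² + σ² = 2.89·1.9881/33.7781 + 1.9881 = σ²·(σ₀² + 33.7781)/33.7781 = 1.9881·36.6681/33.7781 = 2.158199; SD = √(1.9881·36.6681/33.7781) = 1.4691.

1.4691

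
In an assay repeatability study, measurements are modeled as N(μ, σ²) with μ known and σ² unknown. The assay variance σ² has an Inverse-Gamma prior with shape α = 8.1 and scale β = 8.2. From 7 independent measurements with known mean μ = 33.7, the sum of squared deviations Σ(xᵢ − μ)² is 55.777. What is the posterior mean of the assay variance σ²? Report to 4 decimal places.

3.4046

With known mean μ and an Inverse-Gamma(α, β) prior on σ², the Normal likelihood is conjugate: posterior is Inv-Gamma(α + n/2, β + Σ(xᵢ−μ)²/2).
Posterior: Inv-Gamma(8.1 + 7/2, 8.2 + 55.777/2) = Inv-Gamma(11.60, 36.0885).
E[σ²|data] = β/(α−1) = 36.0885/10.60 = 3.4046.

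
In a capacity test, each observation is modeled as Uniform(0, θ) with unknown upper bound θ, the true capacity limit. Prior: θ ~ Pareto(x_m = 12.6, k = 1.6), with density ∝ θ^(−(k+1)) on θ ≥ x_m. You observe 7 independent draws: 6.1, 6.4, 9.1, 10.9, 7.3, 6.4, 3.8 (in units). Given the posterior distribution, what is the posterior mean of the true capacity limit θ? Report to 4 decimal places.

14.2579

A Pareto(scale x_m, shape k) prior on the upper bound θ of Uniform(0, θ) is conjugate: posterior is Pareto(max(x_m, max xᵢ), k + n).
Sample maximum = 10.9; prior scale x_m = 12.6 → posterior scale = max = 12.6.
Posterior shape = 1.6 + 7 = 8.6.
E[θ|data] = k·x_m/(k−1) = 8.6·12.6/7.6 = 14.2579.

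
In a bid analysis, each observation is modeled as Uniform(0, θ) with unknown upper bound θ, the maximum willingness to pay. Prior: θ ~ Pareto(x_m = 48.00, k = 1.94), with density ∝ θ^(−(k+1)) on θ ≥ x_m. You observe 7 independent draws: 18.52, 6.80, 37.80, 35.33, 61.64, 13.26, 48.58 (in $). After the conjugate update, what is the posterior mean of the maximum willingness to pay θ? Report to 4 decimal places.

A Pareto(scale x_m, shape k) prior on the upper bound θ of Uniform(0, θ) is conjugate: posterior is Pareto(max(x_m, max xᵢ), k + n).
Sample maximum = 61.64; prior scale x_m = 48.00 → posterior scale = max = 61.64.
Posterior shape = 1.94 + 7 = 8.94.
E[θ|data] = k·x_m/(k−1) = 8.94·61.64/7.94 = 69.4032.

69.4032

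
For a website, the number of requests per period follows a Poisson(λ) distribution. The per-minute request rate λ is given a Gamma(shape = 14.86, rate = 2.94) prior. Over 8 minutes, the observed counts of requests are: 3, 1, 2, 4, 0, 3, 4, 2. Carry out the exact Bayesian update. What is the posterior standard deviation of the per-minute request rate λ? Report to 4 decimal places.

With a Gamma(shape α, rate β) prior, the Poisson likelihood is conjugate: the posterior is Gamma(α + ΣXᵢ, β + n).
Sum of counts S = 19 over n = 8 minutes.
Posterior: Gamma(α+S, β+n) = Gamma(14.86+19, 2.94+8) = Gamma(33.86, 10.94).
SD = √α/β = √33.86/10.94 = 0.5319.

0.5319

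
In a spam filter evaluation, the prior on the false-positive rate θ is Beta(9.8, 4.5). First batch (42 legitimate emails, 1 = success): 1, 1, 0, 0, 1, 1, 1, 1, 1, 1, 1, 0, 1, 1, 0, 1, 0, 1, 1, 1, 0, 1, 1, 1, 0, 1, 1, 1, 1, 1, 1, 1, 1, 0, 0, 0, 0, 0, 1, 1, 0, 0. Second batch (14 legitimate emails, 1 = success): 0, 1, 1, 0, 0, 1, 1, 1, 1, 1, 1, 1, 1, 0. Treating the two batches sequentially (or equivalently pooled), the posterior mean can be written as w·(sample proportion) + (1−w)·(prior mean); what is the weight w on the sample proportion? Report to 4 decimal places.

The Beta prior is conjugate to a Binomial/Bernoulli likelihood; the update adds successes to α and failures to β.
Total number of legitimate emails: n = 42 + 14 = 56.
Posterior mean = (α₀+k)/(α₀+β₀+n) = [n/(α₀+β₀+n)]·(k/n) + [(α₀+β₀)/(α₀+β₀+n)]·α₀/(α₀+β₀), so only n and the prior enter the weight.
The weight on the data is w = n/(α₀+β₀+n) = 56/(9.8+4.5+56) = 56/70.3 = 0.7966.

0.7966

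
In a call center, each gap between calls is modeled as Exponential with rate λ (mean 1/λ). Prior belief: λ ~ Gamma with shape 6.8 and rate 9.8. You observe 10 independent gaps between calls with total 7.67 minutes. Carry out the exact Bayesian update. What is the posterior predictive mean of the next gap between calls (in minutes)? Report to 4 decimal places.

With a Gamma(shape α, rate β) prior on the exponential rate λ, the posterior after n observations with total T = Σxᵢ is Gamma(α+n, β+T).
Posterior: Gamma(6.8+10, 9.8+7.67) = Gamma(16.8, 17.47).
The predictive distribution for the next observation is Lomax; its mean is β/(α−1) = 17.47/15.8 = 1.1057.

1.1057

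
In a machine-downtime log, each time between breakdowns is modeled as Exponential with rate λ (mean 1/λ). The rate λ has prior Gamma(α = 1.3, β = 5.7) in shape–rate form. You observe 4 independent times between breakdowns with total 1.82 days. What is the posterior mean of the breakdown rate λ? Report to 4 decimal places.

With a Gamma(shape α, rate β) prior on the exponential rate λ, the posterior after n observations with total T = Σxᵢ is Gamma(α+n, β+T).
Posterior: Gamma(1.3+4, 5.7+1.82) = Gamma(5.3, 7.52).
Posterior mean of λ = α/β = 5.3/7.52 = 0.7048.

0.7048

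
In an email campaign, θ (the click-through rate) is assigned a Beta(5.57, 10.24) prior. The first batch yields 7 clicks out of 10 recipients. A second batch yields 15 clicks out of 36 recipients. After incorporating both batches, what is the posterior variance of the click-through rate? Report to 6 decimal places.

0.003934

The Beta prior is conjugate to a Binomial/Bernoulli likelihood; the update adds successes to α and failures to β.
After batch 1: Beta(5.57+7, 10.24+3) = Beta(12.57, 13.24).
After batch 2: Beta(12.57+15, 13.24+21) = Beta(27.57, 34.24).
Var = αβ/((α+β)²(α+β+1)) = 27.57·34.24/(61.81²·62.81) = 0.003934.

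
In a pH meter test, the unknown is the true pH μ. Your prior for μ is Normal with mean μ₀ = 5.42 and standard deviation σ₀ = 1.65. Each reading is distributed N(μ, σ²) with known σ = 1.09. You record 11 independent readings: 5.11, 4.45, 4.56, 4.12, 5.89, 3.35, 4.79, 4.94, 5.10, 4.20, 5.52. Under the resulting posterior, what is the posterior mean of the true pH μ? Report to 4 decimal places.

4.7563

For Normal data with known variance σ², a Normal(μ₀, σ₀²) prior on μ is conjugate. Posterior precision = 1/σ₀² + n/σ²; posterior mean is the precision-weighted average of μ₀ and x̄.
Σxᵢ = 5.11 + 4.45 + 4.56 + 4.12 + 5.89 + 3.35 + 4.79 + 4.94 + 5.10 + 4.20 + 5.52 = 52.03, so n·x̄ = 52.03.
σ₀² = 1.65² = 2.7225, σ² = 1.09² = 1.1881; σ² + n·σ₀² = 1.1881 + 11·2.7225 = 31.1356.
Posterior mean = (μ₀/σ₀² + n·x̄/σ²)/(1/σ₀² + n/σ²) = (σ²·μ₀ + σ₀²·n·x̄)/(σ² + n·σ₀²) = (1.1881·5.42 + 2.7225·52.03)/31.1356 = 148.091177/31.1356 = 4.7563.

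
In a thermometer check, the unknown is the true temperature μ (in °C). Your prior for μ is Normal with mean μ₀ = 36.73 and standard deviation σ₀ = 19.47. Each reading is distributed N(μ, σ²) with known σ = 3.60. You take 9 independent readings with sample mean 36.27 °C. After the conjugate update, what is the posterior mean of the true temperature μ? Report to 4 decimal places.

36.2717

For Normal data with known variance σ², a Normal(μ₀, σ₀²) prior on μ is conjugate. Posterior precision = 1/σ₀² + n/σ²; posterior mean is the precision-weighted average of μ₀ and x̄.
n·x̄ = 9·36.27 = 326.43.
σ₀² = 19.47² = 379.0809, σ² = 3.60² = 12.96; σ² + n·σ₀² = 12.96 + 9·379.0809 = 3424.6881.
Posterior mean = (μ₀/σ₀² + n·x̄/σ²)/(1/σ₀² + n/σ²) = (σ²·μ₀ + σ₀²·n·x̄)/(σ² + n·σ₀²) = (12.96·36.73 + 379.0809·326.43)/3424.6881 = 124219.398987/3424.6881 = 36.2717.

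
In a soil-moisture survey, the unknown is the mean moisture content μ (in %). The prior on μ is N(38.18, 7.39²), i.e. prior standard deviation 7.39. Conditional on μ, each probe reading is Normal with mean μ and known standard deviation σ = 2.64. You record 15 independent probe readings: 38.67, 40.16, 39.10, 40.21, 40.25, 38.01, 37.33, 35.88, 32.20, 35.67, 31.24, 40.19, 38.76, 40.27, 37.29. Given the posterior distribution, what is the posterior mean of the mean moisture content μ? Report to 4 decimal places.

37.6862

For Normal data with known variance σ², a Normal(μ₀, σ₀²) prior on μ is conjugate. Posterior precision = 1/σ₀² + n/σ²; posterior mean is the precision-weighted average of μ₀ and x̄.
Σxᵢ = 38.67 + 40.16 + 39.10 + 40.21 + 40.25 + 38.01 + 37.33 + 35.88 + 32.20 + 35.67 + 31.24 + 40.19 + 38.76 + 40.27 + 37.29 = 565.23, so n·x̄ = 565.23.
σ₀² = 7.39² = 54.6121, σ² = 2.64² = 6.9696; σ² + n·σ₀² = 6.9696 + 15·54.6121 = 826.1511.
Posterior mean = (μ₀/σ₀² + n·x̄/σ²)/(1/σ₀² + n/σ²) = (σ²·μ₀ + σ₀²·n·x̄)/(σ² + n·σ₀²) = (6.9696·38.18 + 54.6121·565.23)/826.1511 = 31134.496611/826.1511 = 37.6862.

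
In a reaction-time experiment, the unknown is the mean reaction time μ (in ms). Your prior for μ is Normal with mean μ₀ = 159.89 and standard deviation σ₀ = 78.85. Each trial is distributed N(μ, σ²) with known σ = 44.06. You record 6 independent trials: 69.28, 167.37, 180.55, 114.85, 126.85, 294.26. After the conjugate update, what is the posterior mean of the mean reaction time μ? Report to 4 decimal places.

158.9109

For Normal data with known variance σ², a Normal(μ₀, σ₀²) prior on μ is conjugate. Posterior precision = 1/σ₀² + n/σ²; posterior mean is the precision-weighted average of μ₀ and x̄.
Σxᵢ = 69.28 + 167.37 + 180.55 + 114.85 + 126.85 + 294.26 = 953.16, so n·x̄ = 953.16.
σ₀² = 78.85² = 6217.3225, σ² = 44.06² = 1941.2836; σ² + n·σ₀² = 1941.2836 + 6·6217.3225 = 39245.2186.
Posterior mean = (μ₀/σ₀² + n·x̄/σ²)/(1/σ₀² + n/σ²) = (σ²·μ₀ + σ₀²·n·x̄)/(σ² + n·σ₀²) = (1941.2836·159.89 + 6217.3225·953.16)/39245.2186 = 6236494.948904/39245.2186 = 158.9109.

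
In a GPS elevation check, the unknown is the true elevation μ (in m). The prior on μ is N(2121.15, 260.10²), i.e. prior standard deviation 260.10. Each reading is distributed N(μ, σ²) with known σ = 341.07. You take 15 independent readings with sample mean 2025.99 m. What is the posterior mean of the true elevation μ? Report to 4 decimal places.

2035.7767

For Normal data with known variance σ², a Normal(μ₀, σ₀²) prior on μ is conjugate. Posterior precision = 1/σ₀² + n/σ²; posterior mean is the precision-weighted average of μ₀ and x̄.
n·x̄ = 15·2025.99 = 30389.85.
σ₀² = 260.10² = 67652.01, σ² = 341.07² = 116328.7449; σ² + n·σ₀² = 116328.7449 + 15·67652.01 = 1131108.8949.
Posterior mean = (μ₀/σ₀² + n·x̄/σ²)/(1/σ₀² + n/σ²) = (σ²·μ₀ + σ₀²·n·x̄)/(σ² + n·σ₀²) = (116328.7449·2121.15 + 67652.01·30389.85)/1131108.8949 = 2302685153.343135/1131108.8949 = 2035.7767.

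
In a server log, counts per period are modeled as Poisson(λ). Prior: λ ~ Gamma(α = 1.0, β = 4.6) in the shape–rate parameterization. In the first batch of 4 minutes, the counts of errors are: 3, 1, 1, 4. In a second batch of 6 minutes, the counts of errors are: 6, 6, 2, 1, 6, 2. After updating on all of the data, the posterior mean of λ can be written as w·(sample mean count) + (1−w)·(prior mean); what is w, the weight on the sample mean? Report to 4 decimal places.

With a Gamma(shape α, rate β) prior, the Poisson likelihood is conjugate: the posterior is Gamma(α + ΣXᵢ, β + n).
Total number of minutes: n = 4 + 6 = 10.
Posterior mean = (α₀+S)/(β₀+n) = [n/(β₀+n)]·(S/n) + [β₀/(β₀+n)]·(α₀/β₀), so only n and β₀ enter the weight.
Weight on data w = n/(β₀+n) = 10/(4.6+10) = 10/14.6 = 0.6849.

0.6849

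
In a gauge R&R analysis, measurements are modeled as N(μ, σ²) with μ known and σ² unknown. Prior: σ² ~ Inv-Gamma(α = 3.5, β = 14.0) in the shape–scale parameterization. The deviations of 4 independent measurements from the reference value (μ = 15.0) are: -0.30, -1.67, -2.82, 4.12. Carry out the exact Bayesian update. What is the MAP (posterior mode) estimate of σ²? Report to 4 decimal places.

4.2927

With known mean μ and an Inverse-Gamma(α, β) prior on σ², the Normal likelihood is conjugate: posterior is Inv-Gamma(α + n/2, β + Σ(xᵢ−μ)²/2).
Σ(xᵢ−μ)² = (-0.30)² + (-1.67)² + (-2.82)² + (4.12)² = 27.8057.
Posterior: Inv-Gamma(3.5 + 4/2, 14.0 + 27.8057/2) = Inv-Gamma(5.50, 27.90285).
Mode = β/(α+1) = 27.90285/6.50 = 4.2927.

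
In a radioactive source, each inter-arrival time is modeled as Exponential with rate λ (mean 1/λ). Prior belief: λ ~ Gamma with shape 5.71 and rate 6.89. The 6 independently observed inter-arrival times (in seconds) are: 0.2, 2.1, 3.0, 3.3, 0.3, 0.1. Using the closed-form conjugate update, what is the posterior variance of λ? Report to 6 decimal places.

With a Gamma(shape α, rate β) prior on the exponential rate λ, the posterior after n observations with total T = Σxᵢ is Gamma(α+n, β+T).
Sum of observations T = 9.0 seconds; n = 6.
Posterior: Gamma(5.71+6, 6.89+9.0) = Gamma(11.71, 15.89).
Var = α/β² = 0.046378.

0.046378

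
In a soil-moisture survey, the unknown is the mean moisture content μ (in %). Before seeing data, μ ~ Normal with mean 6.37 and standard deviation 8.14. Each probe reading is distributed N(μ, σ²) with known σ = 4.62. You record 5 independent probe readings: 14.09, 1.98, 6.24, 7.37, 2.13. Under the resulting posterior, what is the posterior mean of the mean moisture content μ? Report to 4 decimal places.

For Normal data with known variance σ², a Normal(μ₀, σ₀²) prior on μ is conjugate. Posterior precision = 1/σ₀² + n/σ²; posterior mean is the precision-weighted average of μ₀ and x̄.
Σxᵢ = 14.09 + 1.98 + 6.24 + 7.37 + 2.13 = 31.81, so n·x̄ = 31.81.
σ₀² = 8.14² = 66.2596, σ² = 4.62² = 21.3444; σ² + n·σ₀² = 21.3444 + 5·66.2596 = 352.6424.
Posterior mean = (μ₀/σ₀² + n·x̄/σ²)/(1/σ₀² + n/σ²) = (σ²·μ₀ + σ₀²·n·x̄)/(σ² + n·σ₀²) = (21.3444·6.37 + 66.2596·31.81)/352.6424 = 2243.681704/352.6424 = 6.3625.

6.3625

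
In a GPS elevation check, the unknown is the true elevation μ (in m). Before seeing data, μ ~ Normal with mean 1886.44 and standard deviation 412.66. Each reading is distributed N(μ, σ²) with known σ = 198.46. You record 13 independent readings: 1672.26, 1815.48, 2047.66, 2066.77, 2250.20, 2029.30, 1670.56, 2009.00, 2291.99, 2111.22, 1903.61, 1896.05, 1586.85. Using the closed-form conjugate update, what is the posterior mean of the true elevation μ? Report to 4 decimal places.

1948.9607

For Normal data with known variance σ², a Normal(μ₀, σ₀²) prior on μ is conjugate. Posterior precision = 1/σ₀² + n/σ²; posterior mean is the precision-weighted average of μ₀ and x̄.
Σxᵢ = 1672.26 + 1815.48 + 2047.66 + 2066.77 + 2250.20 + 2029.30 + 1670.56 + 2009.00 + 2291.99 + 2111.22 + 1903.61 + 1896.05 + 1586.85 = 25350.95, so n·x̄ = 25350.95.
σ₀² = 412.66² = 170288.2756, σ² = 198.46² = 39386.3716; σ² + n·σ₀² = 39386.3716 + 13·170288.2756 = 2253133.9544.
Posterior mean = (μ₀/σ₀² + n·x̄/σ²)/(1/σ₀² + n/σ²) = (σ²·μ₀ + σ₀²·n·x̄)/(σ² + n·σ₀²) = (39386.3716·1886.44 + 170288.2756·25350.95)/2253133.9544 = 4391269587.162924/2253133.9544 = 1948.9607.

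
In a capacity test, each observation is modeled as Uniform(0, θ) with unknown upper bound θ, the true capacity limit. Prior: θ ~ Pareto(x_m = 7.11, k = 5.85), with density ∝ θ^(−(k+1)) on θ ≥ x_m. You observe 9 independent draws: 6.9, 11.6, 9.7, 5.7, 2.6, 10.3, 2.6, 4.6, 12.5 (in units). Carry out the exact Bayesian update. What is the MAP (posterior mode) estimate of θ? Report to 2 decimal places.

A Pareto(scale x_m, shape k) prior on the upper bound θ of Uniform(0, θ) is conjugate: posterior is Pareto(max(x_m, max xᵢ), k + n).
Sample maximum = 12.5; prior scale x_m = 7.11 → posterior scale = max = 12.50.
Posterior shape = 5.85 + 9 = 14.85.
The Pareto density is decreasing on [x_m, ∞), so the mode is x_m = 12.50.

12.50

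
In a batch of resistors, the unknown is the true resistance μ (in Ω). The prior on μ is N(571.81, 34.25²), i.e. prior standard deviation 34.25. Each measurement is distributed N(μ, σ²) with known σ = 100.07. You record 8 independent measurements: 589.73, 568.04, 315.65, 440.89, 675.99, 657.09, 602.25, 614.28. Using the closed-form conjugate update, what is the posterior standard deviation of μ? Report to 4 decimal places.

For Normal data with known variance σ², a Normal(μ₀, σ₀²) prior on μ is conjugate. Posterior precision = 1/σ₀² + n/σ²; posterior mean is the precision-weighted average of μ₀ and x̄.
σ₀² = 34.25² = 1173.0625, σ² = 100.07² = 10014.0049; σ² + n·σ₀² = 10014.0049 + 8·1173.0625 = 19398.5049.
Posterior precision = 1/σ₀² + n/σ² = 1/1173.0625 + 8/10014.0049 = (σ² + n·σ₀²)/(σ₀²σ²) = 19398.5049/(1173.0625·10014.0049); posterior variance σₙ² = σ₀²σ²/(σ² + n·σ₀²) = 1173.0625·10014.0049/19398.5049 = 605.564897.
Posterior SD = √σₙ² = √(1173.0625·10014.0049/19398.5049) = 24.6082.

24.6082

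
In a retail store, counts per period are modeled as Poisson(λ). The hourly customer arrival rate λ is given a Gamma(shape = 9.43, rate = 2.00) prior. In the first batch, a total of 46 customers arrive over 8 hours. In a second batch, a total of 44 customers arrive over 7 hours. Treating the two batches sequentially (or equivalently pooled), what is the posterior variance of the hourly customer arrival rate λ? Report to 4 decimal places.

0.3440

With a Gamma(shape α, rate β) prior, the Poisson likelihood is conjugate: the posterior is Gamma(α + ΣXᵢ, β + n).
After batch 1: Gamma(α+S, β+n) = Gamma(9.43+46, 2.00+8) = Gamma(55.43, 10.00).
After batch 2: Gamma(α+S, β+n) = Gamma(55.43+44, 10.00+7) = Gamma(99.43, 17.00).
Var = α/β² = 99.43/17.00² = 0.3440.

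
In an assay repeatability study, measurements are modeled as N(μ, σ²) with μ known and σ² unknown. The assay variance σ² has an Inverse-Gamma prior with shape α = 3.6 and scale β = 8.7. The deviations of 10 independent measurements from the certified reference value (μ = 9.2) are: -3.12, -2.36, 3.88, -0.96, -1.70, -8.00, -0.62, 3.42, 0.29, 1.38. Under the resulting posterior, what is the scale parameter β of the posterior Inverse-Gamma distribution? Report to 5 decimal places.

64.81965

With known mean μ and an Inverse-Gamma(α, β) prior on σ², the Normal likelihood is conjugate: posterior is Inv-Gamma(α + n/2, β + Σ(xᵢ−μ)²/2).
Σ(xᵢ−μ)² = (-3.12)² + (-2.36)² + (3.88)² + (-0.96)² + (-1.70)² + (-8.00)² + (-0.62)² + (3.42)² + (0.29)² + (1.38)² = 112.2393.
Posterior: Inv-Gamma(3.6 + 10/2, 8.7 + 112.2393/2) = Inv-Gamma(8.60, 64.81965).
Posterior β = 64.81965.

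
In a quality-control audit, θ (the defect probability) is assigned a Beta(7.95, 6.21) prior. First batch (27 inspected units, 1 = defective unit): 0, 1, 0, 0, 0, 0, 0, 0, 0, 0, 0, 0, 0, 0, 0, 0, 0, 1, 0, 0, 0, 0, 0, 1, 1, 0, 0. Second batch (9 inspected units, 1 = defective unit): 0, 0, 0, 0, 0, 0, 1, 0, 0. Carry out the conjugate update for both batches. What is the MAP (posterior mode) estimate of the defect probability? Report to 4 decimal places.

0.2481

The Beta prior is conjugate to a Binomial/Bernoulli likelihood; the update adds successes to α and failures to β.
After batch 1: Beta(7.95+4, 6.21+23) = Beta(11.95, 29.21).
After batch 2: Beta(11.95+1, 29.21+8) = Beta(12.95, 37.21).
Mode of Beta(a,b) for a,b>1 is (a−1)/(a+b−2) = 11.95/48.16 = 0.2481.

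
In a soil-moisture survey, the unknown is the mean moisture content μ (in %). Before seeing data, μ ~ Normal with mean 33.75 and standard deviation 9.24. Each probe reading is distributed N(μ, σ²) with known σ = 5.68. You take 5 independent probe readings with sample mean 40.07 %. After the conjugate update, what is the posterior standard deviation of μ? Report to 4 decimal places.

2.4493

For Normal data with known variance σ², a Normal(μ₀, σ₀²) prior on μ is conjugate. Posterior precision = 1/σ₀² + n/σ²; posterior mean is the precision-weighted average of μ₀ and x̄.
σ₀² = 9.24² = 85.3776, σ² = 5.68² = 32.2624; σ² + n·σ₀² = 32.2624 + 5·85.3776 = 459.1504.
Posterior precision = 1/σ₀² + n/σ² = 1/85.3776 + 5/32.2624 = (σ² + n·σ₀²)/(σ₀²σ²) = 459.1504/(85.3776·32.2624); posterior variance σₙ² = σ₀²σ²/(σ² + n·σ₀²) = 85.3776·32.2624/459.1504 = 5.999094.
Posterior SD = √σₙ² = √(85.3776·32.2624/459.1504) = 2.4493.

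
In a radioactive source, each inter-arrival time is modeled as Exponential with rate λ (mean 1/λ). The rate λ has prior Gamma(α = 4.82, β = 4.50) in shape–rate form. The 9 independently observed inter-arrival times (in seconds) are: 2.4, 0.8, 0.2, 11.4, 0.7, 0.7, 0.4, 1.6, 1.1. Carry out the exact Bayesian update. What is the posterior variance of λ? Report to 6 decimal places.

0.024398

With a Gamma(shape α, rate β) prior on the exponential rate λ, the posterior after n observations with total T = Σxᵢ is Gamma(α+n, β+T).
Sum of observations T = 19.3 seconds; n = 9.
Posterior: Gamma(4.82+9, 4.50+19.3) = Gamma(13.82, 23.80).
Var = α/β² = 0.024398.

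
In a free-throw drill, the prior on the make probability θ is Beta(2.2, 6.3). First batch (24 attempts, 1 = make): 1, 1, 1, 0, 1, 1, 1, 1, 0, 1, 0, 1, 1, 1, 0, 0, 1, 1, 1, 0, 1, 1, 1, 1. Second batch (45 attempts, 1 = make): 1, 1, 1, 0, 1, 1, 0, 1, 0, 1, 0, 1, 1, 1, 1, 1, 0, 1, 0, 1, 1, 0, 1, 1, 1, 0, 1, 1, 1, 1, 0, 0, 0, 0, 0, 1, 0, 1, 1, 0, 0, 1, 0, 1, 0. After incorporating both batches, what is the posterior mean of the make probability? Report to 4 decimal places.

The Beta prior is conjugate to a Binomial/Bernoulli likelihood; the update adds successes to α and failures to β.
After batch 1: Beta(2.2+18, 6.3+6) = Beta(20.2, 12.3).
After batch 2: Beta(20.2+27, 12.3+18) = Beta(47.2, 30.3).
Posterior mean = α/(α+β) = 47.2/77.5 = 0.6090.

0.6090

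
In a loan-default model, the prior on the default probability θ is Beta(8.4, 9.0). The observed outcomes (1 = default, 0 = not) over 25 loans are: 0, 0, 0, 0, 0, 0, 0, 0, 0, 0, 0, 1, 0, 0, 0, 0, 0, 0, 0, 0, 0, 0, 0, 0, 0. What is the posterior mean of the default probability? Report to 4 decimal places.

0.2217

The Beta prior is conjugate to a Binomial/Bernoulli likelihood; the update adds successes to α and failures to β.
Posterior: Beta(α+k, β+n−k) = Beta(8.4+1, 9.0+24) = Beta(9.4, 33.0).
Posterior mean = α/(α+β) = 9.4/42.4 = 0.2217.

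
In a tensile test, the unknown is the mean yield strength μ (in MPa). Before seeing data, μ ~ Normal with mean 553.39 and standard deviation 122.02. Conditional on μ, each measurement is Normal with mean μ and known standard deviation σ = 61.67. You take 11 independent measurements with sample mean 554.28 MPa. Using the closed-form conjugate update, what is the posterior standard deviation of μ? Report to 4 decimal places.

18.3820

For Normal data with known variance σ², a Normal(μ₀, σ₀²) prior on μ is conjugate. Posterior precision = 1/σ₀² + n/σ²; posterior mean is the precision-weighted average of μ₀ and x̄.
σ₀² = 122.02² = 14888.8804, σ² = 61.67² = 3803.1889; σ² + n·σ₀² = 3803.1889 + 11·14888.8804 = 167580.8733.
Posterior precision = 1/σ₀² + n/σ² = 1/14888.8804 + 11/3803.1889 = (σ² + n·σ₀²)/(σ₀²σ²) = 167580.8733/(14888.8804·3803.1889); posterior variance σₙ² = σ₀²σ²/(σ² + n·σ₀²) = 14888.8804·3803.1889/167580.8733 = 337.897897.
Posterior SD = √σₙ² = √(14888.8804·3803.1889/167580.8733) = 18.3820.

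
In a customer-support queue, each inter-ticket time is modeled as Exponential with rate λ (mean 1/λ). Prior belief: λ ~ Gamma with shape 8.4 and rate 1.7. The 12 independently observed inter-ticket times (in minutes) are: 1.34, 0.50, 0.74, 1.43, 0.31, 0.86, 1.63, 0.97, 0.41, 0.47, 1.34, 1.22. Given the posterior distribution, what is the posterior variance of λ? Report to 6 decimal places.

With a Gamma(shape α, rate β) prior on the exponential rate λ, the posterior after n observations with total T = Σxᵢ is Gamma(α+n, β+T).
Sum of observations T = 11.22 minutes; n = 12.
Posterior: Gamma(8.4+12, 1.7+11.22) = Gamma(20.4, 12.92).
Var = α/β² = 0.122210.

0.122210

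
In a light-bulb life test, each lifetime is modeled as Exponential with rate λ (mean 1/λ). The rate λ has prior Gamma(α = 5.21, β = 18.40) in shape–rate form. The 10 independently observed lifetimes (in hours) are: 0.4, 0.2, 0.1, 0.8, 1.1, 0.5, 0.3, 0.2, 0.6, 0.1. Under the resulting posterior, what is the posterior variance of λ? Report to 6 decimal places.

With a Gamma(shape α, rate β) prior on the exponential rate λ, the posterior after n observations with total T = Σxᵢ is Gamma(α+n, β+T).
Sum of observations T = 4.3 hours; n = 10.
Posterior: Gamma(5.21+10, 18.40+4.3) = Gamma(15.21, 22.70).
Var = α/β² = 0.029517.

0.029517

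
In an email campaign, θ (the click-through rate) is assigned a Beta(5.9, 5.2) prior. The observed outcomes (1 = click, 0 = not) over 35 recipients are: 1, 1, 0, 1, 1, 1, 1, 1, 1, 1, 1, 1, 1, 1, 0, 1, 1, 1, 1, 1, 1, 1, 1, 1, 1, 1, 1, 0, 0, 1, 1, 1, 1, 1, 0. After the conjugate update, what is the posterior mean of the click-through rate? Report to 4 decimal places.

0.7787

The Beta prior is conjugate to a Binomial/Bernoulli likelihood; the update adds successes to α and failures to β.
Posterior: Beta(α+k, β+n−k) = Beta(5.9+30, 5.2+5) = Beta(35.9, 10.2).
Posterior mean = α/(α+β) = 35.9/46.1 = 0.7787.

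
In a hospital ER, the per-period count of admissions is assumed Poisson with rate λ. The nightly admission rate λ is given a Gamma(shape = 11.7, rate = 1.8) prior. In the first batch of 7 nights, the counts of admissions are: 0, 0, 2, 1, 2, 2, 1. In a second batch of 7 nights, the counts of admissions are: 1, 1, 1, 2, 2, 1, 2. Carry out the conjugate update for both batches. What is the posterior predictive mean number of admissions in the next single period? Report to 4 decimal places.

With a Gamma(shape α, rate β) prior, the Poisson likelihood is conjugate: the posterior is Gamma(α + ΣXᵢ, β + n).
Batch 1: sum of counts S = 8 over n = 7 nights.
After batch 1: Gamma(α+S, β+n) = Gamma(11.7+8, 1.8+7) = Gamma(19.7, 8.8).
Batch 2: sum of counts S = 10 over n = 7 nights.
After batch 2: Gamma(α+S, β+n) = Gamma(19.7+10, 8.8+7) = Gamma(29.7, 15.8).
The predictive distribution for one future period is NegBinom with mean α/β = 1.8797.

1.8797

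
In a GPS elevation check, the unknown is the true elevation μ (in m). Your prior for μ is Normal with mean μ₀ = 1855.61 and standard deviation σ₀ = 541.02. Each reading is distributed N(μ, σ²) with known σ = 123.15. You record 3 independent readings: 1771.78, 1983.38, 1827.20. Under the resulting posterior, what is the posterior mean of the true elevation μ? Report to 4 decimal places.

For Normal data with known variance σ², a Normal(μ₀, σ₀²) prior on μ is conjugate. Posterior precision = 1/σ₀² + n/σ²; posterior mean is the precision-weighted average of μ₀ and x̄.
Σxᵢ = 1771.78 + 1983.38 + 1827.20 = 5582.36, so n·x̄ = 5582.36.
σ₀² = 541.02² = 292702.6404, σ² = 123.15² = 15165.9225; σ² + n·σ₀² = 15165.9225 + 3·292702.6404 = 893273.8437.
Posterior mean = (μ₀/σ₀² + n·x̄/σ²)/(1/σ₀² + n/σ²) = (σ²·μ₀ + σ₀²·n·x̄)/(σ² + n·σ₀²) = (15165.9225·1855.61 + 292702.6404·5582.36)/893273.8437 = 1662113549.113569/893273.8437 = 1860.6988.

1860.6988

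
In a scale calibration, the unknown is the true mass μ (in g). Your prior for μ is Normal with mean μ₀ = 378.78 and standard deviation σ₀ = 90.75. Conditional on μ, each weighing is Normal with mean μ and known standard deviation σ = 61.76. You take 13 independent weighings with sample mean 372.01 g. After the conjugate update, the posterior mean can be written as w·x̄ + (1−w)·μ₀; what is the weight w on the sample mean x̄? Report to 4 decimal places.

For Normal data with known variance σ², a Normal(μ₀, σ₀²) prior on μ is conjugate. Posterior precision = 1/σ₀² + n/σ²; posterior mean is the precision-weighted average of μ₀ and x̄.
σ₀² = 90.75² = 8235.5625, σ² = 61.76² = 3814.2976. Prior precision 1/σ₀² = 1/8235.5625; data precision n/σ² = 13/3814.2976.
w = (n/σ²)/(1/σ₀² + n/σ²) = n·σ₀²/(σ² + n·σ₀²) = 13·8235.5625/(3814.2976 + 13·8235.5625) = 107062.3125/110876.6101 = 0.9656.

0.9656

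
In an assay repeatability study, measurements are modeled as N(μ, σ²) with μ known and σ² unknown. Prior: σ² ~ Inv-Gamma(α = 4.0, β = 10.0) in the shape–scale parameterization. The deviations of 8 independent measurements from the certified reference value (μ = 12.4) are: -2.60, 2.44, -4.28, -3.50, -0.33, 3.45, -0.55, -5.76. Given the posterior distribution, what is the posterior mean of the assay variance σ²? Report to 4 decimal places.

With known mean μ and an Inverse-Gamma(α, β) prior on σ², the Normal likelihood is conjugate: posterior is Inv-Gamma(α + n/2, β + Σ(xᵢ−μ)²/2).
Σ(xᵢ−μ)² = (-2.60)² + (2.44)² + (-4.28)² + (-3.50)² + (-0.33)² + (3.45)² + (-0.55)² + (-5.76)² = 88.7735.
Posterior: Inv-Gamma(4.0 + 8/2, 10.0 + 88.7735/2) = Inv-Gamma(8.00, 54.38675).
E[σ²|data] = β/(α−1) = 54.38675/7.00 = 7.7695.

7.7695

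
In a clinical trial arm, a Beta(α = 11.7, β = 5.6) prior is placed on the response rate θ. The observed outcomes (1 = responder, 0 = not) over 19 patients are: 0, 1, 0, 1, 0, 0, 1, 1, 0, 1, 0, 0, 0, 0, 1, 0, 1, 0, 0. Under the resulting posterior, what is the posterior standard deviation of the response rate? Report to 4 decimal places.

The Beta prior is conjugate to a Binomial/Bernoulli likelihood; the update adds successes to α and failures to β.
Posterior: Beta(α+k, β+n−k) = Beta(11.7+7, 5.6+12) = Beta(18.7, 17.6).
Var = αβ/((α+β)²(α+β+1)) = 18.7·17.6/(36.3²·37.3) = 0.00669626; SD = √0.00669626 = 0.0818.

0.0818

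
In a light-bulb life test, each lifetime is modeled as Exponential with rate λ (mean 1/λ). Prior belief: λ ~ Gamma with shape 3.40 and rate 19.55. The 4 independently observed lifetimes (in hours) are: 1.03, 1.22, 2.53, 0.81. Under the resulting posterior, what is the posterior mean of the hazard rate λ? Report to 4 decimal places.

0.2944

With a Gamma(shape α, rate β) prior on the exponential rate λ, the posterior after n observations with total T = Σxᵢ is Gamma(α+n, β+T).
Sum of observations T = 5.59 hours; n = 4.
Posterior: Gamma(3.40+4, 19.55+5.59) = Gamma(7.40, 25.14).
Posterior mean of λ = α/β = 7.40/25.14 = 0.2944.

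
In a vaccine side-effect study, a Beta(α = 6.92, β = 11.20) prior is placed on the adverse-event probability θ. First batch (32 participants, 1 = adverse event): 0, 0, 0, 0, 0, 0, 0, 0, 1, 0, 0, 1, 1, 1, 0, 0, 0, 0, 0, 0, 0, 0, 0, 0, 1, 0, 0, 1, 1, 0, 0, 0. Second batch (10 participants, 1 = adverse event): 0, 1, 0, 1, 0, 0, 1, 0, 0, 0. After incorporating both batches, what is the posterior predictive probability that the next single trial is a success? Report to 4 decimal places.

0.2814

The Beta prior is conjugate to a Binomial/Bernoulli likelihood; the update adds successes to α and failures to β.
After batch 1: Beta(6.92+7, 11.20+25) = Beta(13.92, 36.20).
After batch 2: Beta(13.92+3, 36.20+7) = Beta(16.92, 43.20).
For a single future Bernoulli trial, P(success | data) = α/(α+β) = 0.2814.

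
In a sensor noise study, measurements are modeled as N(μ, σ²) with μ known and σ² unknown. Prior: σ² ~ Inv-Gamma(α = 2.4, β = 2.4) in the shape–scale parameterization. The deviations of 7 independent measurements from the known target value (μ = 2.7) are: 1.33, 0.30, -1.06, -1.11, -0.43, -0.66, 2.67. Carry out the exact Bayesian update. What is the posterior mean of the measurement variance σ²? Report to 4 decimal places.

1.7106

With known mean μ and an Inverse-Gamma(α, β) prior on σ², the Normal likelihood is conjugate: posterior is Inv-Gamma(α + n/2, β + Σ(xᵢ−μ)²/2).
Σ(xᵢ−μ)² = (1.33)² + (0.30)² + (-1.06)² + (-1.11)² + (-0.43)² + (-0.66)² + (2.67)² = 11.9640.
Posterior: Inv-Gamma(2.4 + 7/2, 2.4 + 11.9640/2) = Inv-Gamma(5.90, 8.38200).
E[σ²|data] = β/(α−1) = 8.38200/4.90 = 1.7106.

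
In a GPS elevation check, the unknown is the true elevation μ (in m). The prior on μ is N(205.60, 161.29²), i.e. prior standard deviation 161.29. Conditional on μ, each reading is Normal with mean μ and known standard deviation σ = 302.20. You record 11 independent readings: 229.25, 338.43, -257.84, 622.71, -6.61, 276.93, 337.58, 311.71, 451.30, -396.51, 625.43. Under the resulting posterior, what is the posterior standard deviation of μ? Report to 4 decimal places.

For Normal data with known variance σ², a Normal(μ₀, σ₀²) prior on μ is conjugate. Posterior precision = 1/σ₀² + n/σ²; posterior mean is the precision-weighted average of μ₀ and x̄.
σ₀² = 161.29² = 26014.4641, σ² = 302.20² = 91324.84; σ² + n·σ₀² = 91324.84 + 11·26014.4641 = 377483.9451.
Posterior precision = 1/σ₀² + n/σ² = 1/26014.4641 + 11/91324.84 = (σ² + n·σ₀²)/(σ₀²σ²) = 377483.9451/(26014.4641·91324.84); posterior variance σₙ² = σ₀²σ²/(σ² + n·σ₀²) = 26014.4641·91324.84/377483.9451 = 6293.689579.
Posterior SD = √σₙ² = √(26014.4641·91324.84/377483.9451) = 79.3328.

79.3328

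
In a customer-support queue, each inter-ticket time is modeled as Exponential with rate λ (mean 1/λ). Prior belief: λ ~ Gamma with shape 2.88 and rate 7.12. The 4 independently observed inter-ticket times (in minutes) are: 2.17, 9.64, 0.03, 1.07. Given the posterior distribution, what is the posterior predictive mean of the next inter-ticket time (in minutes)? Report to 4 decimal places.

3.4065

With a Gamma(shape α, rate β) prior on the exponential rate λ, the posterior after n observations with total T = Σxᵢ is Gamma(α+n, β+T).
Sum of observations T = 12.91 minutes; n = 4.
Posterior: Gamma(2.88+4, 7.12+12.91) = Gamma(6.88, 20.03).
The predictive distribution for the next observation is Lomax; its mean is β/(α−1) = 20.03/5.88 = 3.4065.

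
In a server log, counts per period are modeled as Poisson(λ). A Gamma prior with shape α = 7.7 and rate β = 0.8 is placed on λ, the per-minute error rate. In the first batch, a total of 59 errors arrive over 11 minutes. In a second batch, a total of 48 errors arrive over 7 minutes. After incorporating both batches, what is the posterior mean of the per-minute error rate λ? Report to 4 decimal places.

6.1011

With a Gamma(shape α, rate β) prior, the Poisson likelihood is conjugate: the posterior is Gamma(α + ΣXᵢ, β + n).
After batch 1: Gamma(α+S, β+n) = Gamma(7.7+59, 0.8+11) = Gamma(66.7, 11.8).
After batch 2: Gamma(α+S, β+n) = Gamma(66.7+48, 11.8+7) = Gamma(114.7, 18.8).
Posterior mean = α/β = 114.7/18.8 = 6.1011.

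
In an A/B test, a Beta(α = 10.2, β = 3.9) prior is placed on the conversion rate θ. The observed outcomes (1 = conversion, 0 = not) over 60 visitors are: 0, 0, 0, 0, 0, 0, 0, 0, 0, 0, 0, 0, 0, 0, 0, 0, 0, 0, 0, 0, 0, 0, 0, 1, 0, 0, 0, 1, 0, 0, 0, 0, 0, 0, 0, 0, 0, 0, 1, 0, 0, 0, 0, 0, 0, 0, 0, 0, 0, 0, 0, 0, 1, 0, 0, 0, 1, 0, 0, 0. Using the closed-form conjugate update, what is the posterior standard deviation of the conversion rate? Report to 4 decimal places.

0.0466

The Beta prior is conjugate to a Binomial/Bernoulli likelihood; the update adds successes to α and failures to β.
Posterior: Beta(α+k, β+n−k) = Beta(10.2+5, 3.9+55) = Beta(15.2, 58.9).
Var = αβ/((α+β)²(α+β+1)) = 15.2·58.9/(74.1²·75.1) = 0.00217111; SD = √0.00217111 = 0.0466.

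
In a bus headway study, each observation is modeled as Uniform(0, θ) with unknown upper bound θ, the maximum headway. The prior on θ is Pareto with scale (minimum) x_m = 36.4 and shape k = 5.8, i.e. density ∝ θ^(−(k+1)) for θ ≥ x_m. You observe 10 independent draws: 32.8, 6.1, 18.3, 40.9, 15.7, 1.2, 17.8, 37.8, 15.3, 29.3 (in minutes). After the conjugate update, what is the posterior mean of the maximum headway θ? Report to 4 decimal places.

43.6635

A Pareto(scale x_m, shape k) prior on the upper bound θ of Uniform(0, θ) is conjugate: posterior is Pareto(max(x_m, max xᵢ), k + n).
Sample maximum = 40.9; prior scale x_m = 36.4 → posterior scale = max = 40.9.
Posterior shape = 5.8 + 10 = 15.8.
E[θ|data] = k·x_m/(k−1) = 15.8·40.9/14.8 = 43.6635.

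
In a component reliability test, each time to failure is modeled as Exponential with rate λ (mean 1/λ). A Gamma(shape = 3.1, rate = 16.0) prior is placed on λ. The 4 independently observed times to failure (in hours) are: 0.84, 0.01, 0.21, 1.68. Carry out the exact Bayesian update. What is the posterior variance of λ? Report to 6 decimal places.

With a Gamma(shape α, rate β) prior on the exponential rate λ, the posterior after n observations with total T = Σxᵢ is Gamma(α+n, β+T).
Sum of observations T = 2.74 hours; n = 4.
Posterior: Gamma(3.1+4, 16.0+2.74) = Gamma(7.1, 18.74).
Var = α/β² = 0.020217.

0.020217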